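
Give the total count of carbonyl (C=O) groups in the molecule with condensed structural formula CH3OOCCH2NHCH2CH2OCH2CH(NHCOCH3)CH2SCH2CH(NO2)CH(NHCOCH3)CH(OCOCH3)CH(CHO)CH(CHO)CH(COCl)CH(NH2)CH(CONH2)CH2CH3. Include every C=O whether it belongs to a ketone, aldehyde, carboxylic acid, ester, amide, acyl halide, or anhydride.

8

CH3OOC: ester, 1 C=O (running total 1).
CH(NHCOCH3): amide, 1 C=O (running total 2).
CH(NHCOCH3): amide, 1 C=O (running total 3).
CH(OCOCH3): ester, 1 C=O (running total 4).
CH(CHO): aldehyde, 1 C=O (running total 5).
CH(CHO): aldehyde, 1 C=O (running total 6).
CH(COCl): acyl halide, 1 C=O (running total 7).
CH(CONH2): amide, 1 C=O (running total 8).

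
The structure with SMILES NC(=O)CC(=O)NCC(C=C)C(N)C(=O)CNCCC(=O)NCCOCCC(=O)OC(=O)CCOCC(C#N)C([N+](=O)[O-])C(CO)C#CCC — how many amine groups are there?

2

–C(=O)NH2: carbonyl C bonded to C and to N → amide (the N is not a separate amine).
–C(=O)–N– linkage → amide (the N is not an amine).
pendant –CH=CH2: C=C double bond → alkene.
–NH2 on an sp³ carbon with no adjacent C=O → amine.
–C(=O)– with carbon on both sides → ketone.
C–N–C with sp³ carbons and no adjacent C=O → amine (secondary).
–C(=O)–N– linkage → amide (the N is not an amine).
C–O–C with sp³ carbons on both sides and no adjacent C=O → ether.
two acyl groups sharing one oxygen, –C(=O)–O–C(=O)– → anhydride.
C–O–C with sp³ carbons on both sides and no adjacent C=O → ether.
pendant –C≡N: nitrile.
–NO2 on an sp³ carbon → nitro (the N=O is not a carbonyl).
pendant –CH2OH on an sp³ backbone C → alcohol.
C≡C triple bond → alkyne.
Amine appears at: CH(NH2), CH2NHCH2 → 2.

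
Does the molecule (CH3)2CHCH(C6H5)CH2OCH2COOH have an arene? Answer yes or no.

Working along the chain:
  CH(C6H5): pendant –C6H5: benzene ring → arene.
  CH2OCH2: C–O–C with sp³ carbons on both sides and no adjacent C=O → ether.
  COOH: –COOH: carbonyl C bonded to –OH and C → carboxylic acid (the –OH is not a separate alcohol).
The CH(C6H5) segment supplies the arene: pendant –C6H5: benzene ring → arene.

yes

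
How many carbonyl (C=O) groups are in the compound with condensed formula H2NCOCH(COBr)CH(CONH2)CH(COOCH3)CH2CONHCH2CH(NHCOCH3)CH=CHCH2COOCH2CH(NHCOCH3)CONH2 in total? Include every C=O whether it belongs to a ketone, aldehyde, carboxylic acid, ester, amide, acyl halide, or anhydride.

9

H2NCO: amide, 1 C=O (running total 1).
CH(COBr): acyl halide, 1 C=O (running total 2).
CH(CONH2): amide, 1 C=O (running total 3).
CH(COOCH3): ester, 1 C=O (running total 4).
CH2CONHCH2: amide, 1 C=O (running total 5).
CH(NHCOCH3): amide, 1 C=O (running total 6).
CH2COOCH2: ester, 1 C=O (running total 7).
CH(NHCOCH3): amide, 1 C=O (running total 8).
CONH2: amide, 1 C=O (running total 9).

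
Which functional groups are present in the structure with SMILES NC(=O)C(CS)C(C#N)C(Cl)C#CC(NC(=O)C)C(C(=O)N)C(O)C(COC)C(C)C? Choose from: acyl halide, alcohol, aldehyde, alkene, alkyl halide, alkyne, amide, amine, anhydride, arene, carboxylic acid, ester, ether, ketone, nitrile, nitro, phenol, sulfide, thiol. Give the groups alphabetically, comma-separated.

alcohol, alkyl halide, alkyne, amide, ether, nitrile, thiol

–C(=O)NH2: carbonyl C bonded to C and to N → amide (the N is not a separate amine).
pendant –CH2SH → thiol.
pendant –C≡N: nitrile.
halogen on an sp³ carbon → alkyl halide.
C≡C triple bond → alkyne.
pendant –NHC(=O)CH3: N bonded to a carbonyl → amide (not amine).
pendant –CONH2: carbonyl C bonded to C and N → amide.
–OH on an sp³ carbon → alcohol (secondary).
pendant –CH2OCH3: C–O–C linkage → ether.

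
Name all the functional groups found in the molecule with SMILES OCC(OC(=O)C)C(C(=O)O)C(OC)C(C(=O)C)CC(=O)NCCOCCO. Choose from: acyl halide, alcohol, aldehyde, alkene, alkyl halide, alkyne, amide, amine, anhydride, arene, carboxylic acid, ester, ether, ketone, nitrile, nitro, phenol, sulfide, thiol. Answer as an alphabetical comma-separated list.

Taking each segment in turn:
  HOCH2: HO– on an sp³ carbon → alcohol.
  CH(OCOCH3): pendant –OC(=O)CH3: an acyloxy group → ester.
  CH(COOH): pendant –COOH: carbonyl C bonded to C and –OH → carboxylic acid.
  CH(OCH3): pendant –OCH3: C–O–C with sp³ C, no adjacent C=O → ether.
  CH(COCH3): pendant –COCH3: carbonyl C bonded to two carbons → ketone.
  CH2CONHCH2: –C(=O)–N– linkage → amide (the N is not an amine).
  CH2OCH2: C–O–C with sp³ carbons on both sides and no adjacent C=O → ether.
  CH2OH: –OH on an sp³ carbon → alcohol.

alcohol, amide, carboxylic acid, ester, ether, ketone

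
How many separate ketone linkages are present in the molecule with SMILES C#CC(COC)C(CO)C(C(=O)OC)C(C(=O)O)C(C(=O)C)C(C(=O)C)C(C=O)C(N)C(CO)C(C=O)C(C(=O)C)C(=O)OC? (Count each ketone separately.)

Reading the structure from left to right:
  HC≡C: C≡C triple bond → alkyne.
  CH(CH2OCH3): pendant –CH2OCH3: C–O–C linkage → ether.
  CH(CH2OH): pendant –CH2OH on an sp³ backbone C → alcohol.
  CH(COOCH3): pendant –COOCH3: carbonyl C bonded to C and –OCH3 → ester.
  CH(COOH): pendant –COOH: carbonyl C bonded to C and –OH → carboxylic acid.
  CH(COCH3): pendant –COCH3: carbonyl C bonded to two carbons → ketone.
  CH(COCH3): pendant –COCH3: carbonyl C bonded to two carbons → ketone.
  CH(CHO): pendant –CHO: carbonyl C bonded to C and H → aldehyde.
  CH(NH2): –NH2 on an sp³ carbon with no adjacent C=O → amine.
  CH(CH2OH): pendant –CH2OH on an sp³ backbone C → alcohol.
  CH(CHO): pendant –CHO: carbonyl C bonded to C and H → aldehyde.
  CH(COCH3): pendant –COCH3: carbonyl C bonded to two carbons → ketone.
  COOCH3: –C(=O)OCH3: carbonyl C bonded to C and to –OCH3 → ester (not ketone + ether).
Ketone appears at: CH(COCH3), CH(COCH3), CH(COCH3) → 3.

3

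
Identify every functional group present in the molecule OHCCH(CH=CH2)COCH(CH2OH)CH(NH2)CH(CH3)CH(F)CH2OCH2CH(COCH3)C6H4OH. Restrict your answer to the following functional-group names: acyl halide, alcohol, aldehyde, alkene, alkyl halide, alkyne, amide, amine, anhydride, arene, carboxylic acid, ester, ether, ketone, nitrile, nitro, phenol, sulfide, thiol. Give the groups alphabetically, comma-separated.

Reading the structure from left to right:
  OHC: terminal –CHO: carbonyl C bonded to H and C → aldehyde.
  CH(CH=CH2): pendant –CH=CH2: C=C double bond → alkene.
  CO: –C(=O)– with carbon on both sides → ketone.
  CH(CH2OH): pendant –CH2OH on an sp³ backbone C → alcohol.
  CH(NH2): –NH2 on an sp³ carbon with no adjacent C=O → amine.
  CH(F): halogen on an sp³ carbon → alkyl halide.
  CH2OCH2: C–O–C with sp³ carbons on both sides and no adjacent C=O → ether.
  CH(COCH3): pendant –COCH3: carbonyl C bonded to two carbons → ketone.
  C6H4OH: –OH attached directly to an aromatic ring → phenol (not alcohol); the ring itself is an arene.

alcohol, aldehyde, alkene, alkyl halide, amine, arene, ether, ketone, phenol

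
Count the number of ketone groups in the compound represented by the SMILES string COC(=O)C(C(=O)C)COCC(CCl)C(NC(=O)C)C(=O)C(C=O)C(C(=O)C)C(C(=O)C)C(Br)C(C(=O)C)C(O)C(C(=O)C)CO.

6

CH3O–C(=O)–: carbonyl C bonded to C and to –OCH3 → ester (not ketone + ether).
pendant –COCH3: carbonyl C bonded to two carbons → ketone.
C–O–C with sp³ carbons on both sides and no adjacent C=O → ether.
pendant –CH2X: halogen on sp³ carbon → alkyl halide.
pendant –NHC(=O)CH3: N bonded to a carbonyl → amide (not amine).
–C(=O)– with carbon on both sides → ketone.
pendant –CHO: carbonyl C bonded to C and H → aldehyde.
pendant –COCH3: carbonyl C bonded to two carbons → ketone.
pendant –COCH3: carbonyl C bonded to two carbons → ketone.
halogen on an sp³ carbon → alkyl halide.
pendant –COCH3: carbonyl C bonded to two carbons → ketone.
–OH on an sp³ carbon → alcohol (secondary).
pendant –COCH3: carbonyl C bonded to two carbons → ketone.
–OH on an sp³ carbon → alcohol.
Ketone appears at: CH(COCH3), CO, CH(COCH3), CH(COCH3), CH(COCH3), CH(COCH3) → 6.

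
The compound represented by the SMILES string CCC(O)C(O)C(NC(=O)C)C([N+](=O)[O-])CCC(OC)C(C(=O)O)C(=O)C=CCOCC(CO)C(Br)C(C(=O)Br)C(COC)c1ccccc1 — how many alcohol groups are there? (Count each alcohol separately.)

Taking each segment in turn:
  CH(OH): –OH on an sp³ carbon → alcohol (secondary).
  CH(OH): –OH on an sp³ carbon → alcohol (secondary).
  CH(NHCOCH3): pendant –NHC(=O)CH3: N bonded to a carbonyl → amide (not amine).
  CH(NO2): –NO2 on an sp³ carbon → nitro (the N=O is not a carbonyl).
  CH(OCH3): pendant –OCH3: C–O–C with sp³ C, no adjacent C=O → ether.
  CH(COOH): pendant –COOH: carbonyl C bonded to C and –OH → carboxylic acid.
  CO: –C(=O)– with carbon on both sides → ketone.
  CH=CH: C=C double bond → alkene.
  CH2OCH2: C–O–C with sp³ carbons on both sides and no adjacent C=O → ether.
  CH(CH2OH): pendant –CH2OH on an sp³ backbone C → alcohol.
  CH(Br): halogen on an sp³ carbon → alkyl halide.
  CH(COBr): pendant –C(=O)X: carbonyl C bonded to C and halogen → acyl halide.
  CH(CH2OCH3): pendant –CH2OCH3: C–O–C linkage → ether.
  C6H5: –C6H5 phenyl ring → arene.
Alcohol appears at: CH(OH), CH(OH), CH(CH2OH) → 3.

3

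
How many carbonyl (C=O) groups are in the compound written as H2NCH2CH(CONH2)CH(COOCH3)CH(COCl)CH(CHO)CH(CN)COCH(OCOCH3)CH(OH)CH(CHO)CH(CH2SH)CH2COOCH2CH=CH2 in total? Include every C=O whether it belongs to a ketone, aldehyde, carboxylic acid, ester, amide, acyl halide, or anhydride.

8

CH(CONH2): amide, 1 C=O (running total 1).
CH(COOCH3): ester, 1 C=O (running total 2).
CH(COCl): acyl halide, 1 C=O (running total 3).
CH(CHO): aldehyde, 1 C=O (running total 4).
CO: ketone, 1 C=O (running total 5).
CH(OCOCH3): ester, 1 C=O (running total 6).
CH(CHO): aldehyde, 1 C=O (running total 7).
CH2COOCH2: ester, 1 C=O (running total 8).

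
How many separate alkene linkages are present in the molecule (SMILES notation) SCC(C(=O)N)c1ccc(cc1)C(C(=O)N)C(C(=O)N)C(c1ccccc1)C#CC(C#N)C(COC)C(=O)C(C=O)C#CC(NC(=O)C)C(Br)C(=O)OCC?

0

–SH on an sp³ carbon → thiol.
pendant –CONH2: carbonyl C bonded to C and N → amide.
para-disubstituted benzene ring → arene.
pendant –CONH2: carbonyl C bonded to C and N → amide.
pendant –CONH2: carbonyl C bonded to C and N → amide.
pendant –C6H5: benzene ring → arene.
C≡C triple bond → alkyne.
pendant –C≡N: nitrile.
pendant –CH2OCH3: C–O–C linkage → ether.
–C(=O)– with carbon on both sides → ketone.
pendant –CHO: carbonyl C bonded to C and H → aldehyde.
C≡C triple bond → alkyne.
pendant –NHC(=O)CH3: N bonded to a carbonyl → amide (not amine).
halogen on an sp³ carbon → alkyl halide.
–C(=O)OCH2CH3: carbonyl C bonded to C and to –OEt → ester.
No segment is a alkene: C6H4 is arene, not alkene; CH(C6H5) is arene, not alkene; C≡C is alkyne, not alkene. → 0.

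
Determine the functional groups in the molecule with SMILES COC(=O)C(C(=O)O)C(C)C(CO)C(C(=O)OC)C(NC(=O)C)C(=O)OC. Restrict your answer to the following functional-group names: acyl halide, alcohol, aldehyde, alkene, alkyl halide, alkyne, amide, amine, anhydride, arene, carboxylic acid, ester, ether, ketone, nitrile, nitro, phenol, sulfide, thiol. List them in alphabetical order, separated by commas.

Taking each segment in turn:
  CH3OOC: CH3O–C(=O)–: carbonyl C bonded to C and to –OCH3 → ester (not ketone + ether).
  CH(COOH): pendant –COOH: carbonyl C bonded to C and –OH → carboxylic acid.
  CH(CH2OH): pendant –CH2OH on an sp³ backbone C → alcohol.
  CH(COOCH3): pendant –COOCH3: carbonyl C bonded to C and –OCH3 → ester.
  CH(NHCOCH3): pendant –NHC(=O)CH3: N bonded to a carbonyl → amide (not amine).
  COOCH3: –C(=O)OCH3: carbonyl C bonded to C and to –OCH3 → ester (not ketone + ether).

alcohol, amide, carboxylic acid, ester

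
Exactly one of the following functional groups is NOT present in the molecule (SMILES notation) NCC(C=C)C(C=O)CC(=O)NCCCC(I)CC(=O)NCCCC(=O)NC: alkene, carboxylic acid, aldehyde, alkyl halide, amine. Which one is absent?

alkyl halide: present (CH(I) — halogen on an sp³ carbon → alkyl halide).
aldehyde: present (CH(CHO) — pendant –CHO: carbonyl C bonded to C and H → aldehyde).
alkene: present (CH(CH=CH2) — pendant –CH=CH2: C=C double bond → alkene).
amine: present (H2NCH2 — –NH2 on an sp³ carbon with no adjacent C=O → amine).
carboxylic acid: absent. In each of CH2CONHCH2 and CONHCH3, the carbonyl is bonded to nitrogen, not to –OH; that is an amide.

carboxylic acid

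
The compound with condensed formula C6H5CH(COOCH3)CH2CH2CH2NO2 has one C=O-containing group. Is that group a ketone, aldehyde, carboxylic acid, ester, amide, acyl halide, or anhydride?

The carbonyl is in the CH(COOCH3) segment: pendant –COOCH3: carbonyl C bonded to C and –OCH3 → ester.

ester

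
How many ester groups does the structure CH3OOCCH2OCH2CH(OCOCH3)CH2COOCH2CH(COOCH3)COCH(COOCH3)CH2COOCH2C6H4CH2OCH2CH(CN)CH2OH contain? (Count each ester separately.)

6

Taking each segment in turn:
  CH3OOC: CH3O–C(=O)–: carbonyl C bonded to C and to –OCH3 → ester (not ketone + ether).
  CH2OCH2: C–O–C with sp³ carbons on both sides and no adjacent C=O → ether.
  CH(OCOCH3): pendant –OC(=O)CH3: an acyloxy group → ester.
  CH2COOCH2: –C(=O)–O–C with C on the carbonyl side → ester.
  CH(COOCH3): pendant –COOCH3: carbonyl C bonded to C and –OCH3 → ester.
  CO: –C(=O)– with carbon on both sides → ketone.
  CH(COOCH3): pendant –COOCH3: carbonyl C bonded to C and –OCH3 → ester.
  CH2COOCH2: –C(=O)–O–C with C on the carbonyl side → ester.
  C6H4: para-disubstituted benzene ring → arene.
  CH2OCH2: C–O–C with sp³ carbons on both sides and no adjacent C=O → ether.
  CH(CN): pendant –C≡N: nitrile.
  CH2OH: –OH on an sp³ carbon → alcohol.
Ester appears at: CH3OOC, CH(OCOCH3), CH2COOCH2, CH(COOCH3), CH(COOCH3), CH2COOCH2 → 6.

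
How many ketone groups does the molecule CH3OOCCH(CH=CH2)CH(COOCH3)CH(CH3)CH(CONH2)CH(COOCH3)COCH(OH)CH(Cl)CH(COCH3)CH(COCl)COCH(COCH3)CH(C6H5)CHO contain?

4

Working along the chain:
  CH3OOC: CH3O–C(=O)–: carbonyl C bonded to C and to –OCH3 → ester (not ketone + ether).
  CH(CH=CH2): pendant –CH=CH2: C=C double bond → alkene.
  CH(COOCH3): pendant –COOCH3: carbonyl C bonded to C and –OCH3 → ester.
  CH(CONH2): pendant –CONH2: carbonyl C bonded to C and N → amide.
  CH(COOCH3): pendant –COOCH3: carbonyl C bonded to C and –OCH3 → ester.
  CO: –C(=O)– with carbon on both sides → ketone.
  CH(OH): –OH on an sp³ carbon → alcohol (secondary).
  CH(Cl): halogen on an sp³ carbon → alkyl halide.
  CH(COCH3): pendant –COCH3: carbonyl C bonded to two carbons → ketone.
  CH(COCl): pendant –C(=O)X: carbonyl C bonded to C and halogen → acyl halide.
  CO: –C(=O)– with carbon on both sides → ketone.
  CH(COCH3): pendant –COCH3: carbonyl C bonded to two carbons → ketone.
  CH(C6H5): pendant –C6H5: benzene ring → arene.
  CHO: terminal –CHO: carbonyl C bonded to H and C → aldehyde.
Ketone appears at: CO, CH(COCH3), CO, CH(COCH3) → 4.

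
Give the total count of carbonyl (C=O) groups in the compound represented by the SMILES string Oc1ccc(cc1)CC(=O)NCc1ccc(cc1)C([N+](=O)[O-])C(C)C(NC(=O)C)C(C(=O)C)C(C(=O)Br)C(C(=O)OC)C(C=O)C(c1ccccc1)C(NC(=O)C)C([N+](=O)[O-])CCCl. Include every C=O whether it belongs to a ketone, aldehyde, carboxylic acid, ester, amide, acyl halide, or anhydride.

7

CH2CONHCH2: amide, 1 C=O (running total 1).
CH(NHCOCH3): amide, 1 C=O (running total 2).
CH(COCH3): ketone, 1 C=O (running total 3).
CH(COBr): acyl halide, 1 C=O (running total 4).
CH(COOCH3): ester, 1 C=O (running total 5).
CH(CHO): aldehyde, 1 C=O (running total 6).
CH(NHCOCH3): amide, 1 C=O (running total 7).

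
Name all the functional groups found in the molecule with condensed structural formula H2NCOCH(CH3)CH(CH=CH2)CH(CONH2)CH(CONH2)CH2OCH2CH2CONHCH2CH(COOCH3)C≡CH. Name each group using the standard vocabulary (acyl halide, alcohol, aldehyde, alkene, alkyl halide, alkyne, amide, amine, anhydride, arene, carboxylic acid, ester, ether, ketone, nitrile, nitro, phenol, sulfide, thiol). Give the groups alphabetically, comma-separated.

alkene, alkyne, amide, ester, ether

Reading the structure from left to right:
  H2NCO: –C(=O)NH2: carbonyl C bonded to C and to N → amide (the N is not a separate amine).
  CH(CH=CH2): pendant –CH=CH2: C=C double bond → alkene.
  CH(CONH2): pendant –CONH2: carbonyl C bonded to C and N → amide.
  CH(CONH2): pendant –CONH2: carbonyl C bonded to C and N → amide.
  CH2OCH2: C–O–C with sp³ carbons on both sides and no adjacent C=O → ether.
  CH2CONHCH2: –C(=O)–N– linkage → amide (the N is not an amine).
  CH(COOCH3): pendant –COOCH3: carbonyl C bonded to C and –OCH3 → ester.
  C≡CH: C≡C triple bond → alkyne.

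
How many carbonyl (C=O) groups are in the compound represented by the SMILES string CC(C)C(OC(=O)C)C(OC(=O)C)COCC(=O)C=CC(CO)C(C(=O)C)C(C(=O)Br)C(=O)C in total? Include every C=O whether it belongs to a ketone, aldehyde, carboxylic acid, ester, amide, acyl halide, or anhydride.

6

CH(OCOCH3): ester, 1 C=O (running total 1).
CH(OCOCH3): ester, 1 C=O (running total 2).
CO: ketone, 1 C=O (running total 3).
CH(COCH3): ketone, 1 C=O (running total 4).
CH(COBr): acyl halide, 1 C=O (running total 5).
CO: ketone, 1 C=O (running total 6).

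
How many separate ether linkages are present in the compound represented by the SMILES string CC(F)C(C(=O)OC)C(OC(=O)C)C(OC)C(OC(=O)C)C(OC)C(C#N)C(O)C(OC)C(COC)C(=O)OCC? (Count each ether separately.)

halogen on an sp³ carbon → alkyl halide.
pendant –COOCH3: carbonyl C bonded to C and –OCH3 → ester.
pendant –OC(=O)CH3: an acyloxy group → ester.
pendant –OCH3: C–O–C with sp³ C, no adjacent C=O → ether.
pendant –OC(=O)CH3: an acyloxy group → ester.
pendant –OCH3: C–O–C with sp³ C, no adjacent C=O → ether.
pendant –C≡N: nitrile.
–OH on an sp³ carbon → alcohol (secondary).
pendant –OCH3: C–O–C with sp³ C, no adjacent C=O → ether.
pendant –CH2OCH3: C–O–C linkage → ether.
–C(=O)OCH2CH3: carbonyl C bonded to C and to –OEt → ester.
Ether appears at: CH(OCH3), CH(OCH3), CH(OCH3), CH(CH2OCH3) → 4.

4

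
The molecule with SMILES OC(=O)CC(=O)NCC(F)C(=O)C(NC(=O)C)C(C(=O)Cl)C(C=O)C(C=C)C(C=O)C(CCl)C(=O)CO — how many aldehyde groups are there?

2

–COOH: carbonyl C bonded to –OH and C → carboxylic acid (the –OH is not a separate alcohol).
–C(=O)–N– linkage → amide (the N is not an amine).
halogen on an sp³ carbon → alkyl halide.
–C(=O)– with carbon on both sides → ketone.
pendant –NHC(=O)CH3: N bonded to a carbonyl → amide (not amine).
pendant –C(=O)X: carbonyl C bonded to C and halogen → acyl halide.
pendant –CHO: carbonyl C bonded to C and H → aldehyde.
pendant –CH=CH2: C=C double bond → alkene.
pendant –CHO: carbonyl C bonded to C and H → aldehyde.
pendant –CH2X: halogen on sp³ carbon → alkyl halide.
–C(=O)– with carbon on both sides → ketone.
–OH on an sp³ carbon → alcohol.
Aldehyde appears at: CH(CHO), CH(CHO) → 2.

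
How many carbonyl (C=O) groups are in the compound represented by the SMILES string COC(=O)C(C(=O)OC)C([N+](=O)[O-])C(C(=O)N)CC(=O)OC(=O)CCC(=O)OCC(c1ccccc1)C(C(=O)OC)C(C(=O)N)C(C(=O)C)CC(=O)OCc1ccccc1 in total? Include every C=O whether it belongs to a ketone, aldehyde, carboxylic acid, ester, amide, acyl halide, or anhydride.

10

CH3OOC: ester, 1 C=O (running total 1).
CH(COOCH3): ester, 1 C=O (running total 2).
CH(CONH2): amide, 1 C=O (running total 3).
CH2CO-O-COCH2: anhydride, 2 C=O (running total 5).
CH2COOCH2: ester, 1 C=O (running total 6).
CH(COOCH3): ester, 1 C=O (running total 7).
CH(CONH2): amide, 1 C=O (running total 8).
CH(COCH3): ketone, 1 C=O (running total 9).
CH2COOCH2: ester, 1 C=O (running total 10).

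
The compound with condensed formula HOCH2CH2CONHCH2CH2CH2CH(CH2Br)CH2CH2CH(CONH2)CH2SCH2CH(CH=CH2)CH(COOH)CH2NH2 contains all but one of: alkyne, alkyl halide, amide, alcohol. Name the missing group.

alkyne

alcohol: present (HOCH2 — HO– on an sp³ carbon → alcohol).
amide: present (CH2CONHCH2 — –C(=O)–N– linkage → amide (the N is not an amine)).
alkyl halide: present (CH(CH2Br) — pendant –CH2X: halogen on sp³ carbon → alkyl halide).
alkyne: no segment matches this pattern.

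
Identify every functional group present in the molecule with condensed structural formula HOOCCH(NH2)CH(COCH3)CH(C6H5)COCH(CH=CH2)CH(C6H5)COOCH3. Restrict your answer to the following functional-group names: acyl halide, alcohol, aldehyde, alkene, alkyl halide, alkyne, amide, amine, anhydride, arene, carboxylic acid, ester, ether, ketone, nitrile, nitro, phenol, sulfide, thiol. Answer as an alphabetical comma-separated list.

alkene, amine, arene, carboxylic acid, ester, ketone

–COOH: carbonyl C bonded to –OH and C → carboxylic acid (the –OH is not a separate alcohol).
–NH2 on an sp³ carbon with no adjacent C=O → amine.
pendant –COCH3: carbonyl C bonded to two carbons → ketone.
pendant –C6H5: benzene ring → arene.
–C(=O)– with carbon on both sides → ketone.
pendant –CH=CH2: C=C double bond → alkene.
pendant –C6H5: benzene ring → arene.
–C(=O)OCH3: carbonyl C bonded to C and to –OCH3 → ester (not ketone + ether).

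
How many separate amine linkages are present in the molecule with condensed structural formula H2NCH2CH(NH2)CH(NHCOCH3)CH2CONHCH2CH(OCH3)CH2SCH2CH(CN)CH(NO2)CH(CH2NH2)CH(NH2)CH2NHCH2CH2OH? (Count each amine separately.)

5

–NH2 on an sp³ carbon with no adjacent C=O → amine.
–NH2 on an sp³ carbon with no adjacent C=O → amine.
pendant –NHC(=O)CH3: N bonded to a carbonyl → amide (not amine).
–C(=O)–N– linkage → amide (the N is not an amine).
pendant –OCH3: C–O–C with sp³ C, no adjacent C=O → ether.
C–S–C linkage → sulfide (thioether).
pendant –C≡N: nitrile.
–NO2 on an sp³ carbon → nitro (the N=O is not a carbonyl).
pendant –CH2NH2: N on sp³ C, no adjacent C=O → amine.
–NH2 on an sp³ carbon with no adjacent C=O → amine.
C–N–C with sp³ carbons and no adjacent C=O → amine (secondary).
–OH on an sp³ carbon → alcohol.
Amine appears at: H2NCH2, CH(NH2), CH(CH2NH2), CH(NH2), CH2NHCH2 → 5.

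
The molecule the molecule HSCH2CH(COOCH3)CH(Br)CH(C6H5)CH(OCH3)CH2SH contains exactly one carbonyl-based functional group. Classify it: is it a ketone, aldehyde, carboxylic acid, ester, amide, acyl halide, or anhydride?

The carbonyl is in the CH(COOCH3) segment: pendant –COOCH3: carbonyl C bonded to C and –OCH3 → ester.

ester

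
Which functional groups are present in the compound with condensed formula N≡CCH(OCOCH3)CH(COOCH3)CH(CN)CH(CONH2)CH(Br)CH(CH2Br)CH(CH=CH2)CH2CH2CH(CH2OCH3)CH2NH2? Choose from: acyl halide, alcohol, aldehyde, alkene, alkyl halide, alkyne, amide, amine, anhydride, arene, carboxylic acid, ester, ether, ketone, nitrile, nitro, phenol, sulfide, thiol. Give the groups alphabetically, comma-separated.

alkene, alkyl halide, amide, amine, ester, ether, nitrile

N≡C–: carbon triple-bonded to nitrogen → nitrile.
pendant –OC(=O)CH3: an acyloxy group → ester.
pendant –COOCH3: carbonyl C bonded to C and –OCH3 → ester.
pendant –C≡N: nitrile.
pendant –CONH2: carbonyl C bonded to C and N → amide.
halogen on an sp³ carbon → alkyl halide.
pendant –CH2X: halogen on sp³ carbon → alkyl halide.
pendant –CH=CH2: C=C double bond → alkene.
pendant –CH2OCH3: C–O–C linkage → ether.
–NH2 on an sp³ carbon with no adjacent C=O → amine.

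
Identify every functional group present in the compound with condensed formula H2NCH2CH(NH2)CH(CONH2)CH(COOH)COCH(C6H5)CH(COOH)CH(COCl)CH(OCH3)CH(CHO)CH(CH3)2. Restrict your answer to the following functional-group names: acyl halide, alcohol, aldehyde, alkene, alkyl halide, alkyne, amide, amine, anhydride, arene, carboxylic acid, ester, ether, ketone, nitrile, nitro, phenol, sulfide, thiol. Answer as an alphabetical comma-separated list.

acyl halide, aldehyde, amide, amine, arene, carboxylic acid, ether, ketone

Taking each segment in turn:
  H2NCH2: –NH2 on an sp³ carbon with no adjacent C=O → amine.
  CH(NH2): –NH2 on an sp³ carbon with no adjacent C=O → amine.
  CH(CONH2): pendant –CONH2: carbonyl C bonded to C and N → amide.
  CH(COOH): pendant –COOH: carbonyl C bonded to C and –OH → carboxylic acid.
  CO: –C(=O)– with carbon on both sides → ketone.
  CH(C6H5): pendant –C6H5: benzene ring → arene.
  CH(COOH): pendant –COOH: carbonyl C bonded to C and –OH → carboxylic acid.
  CH(COCl): pendant –C(=O)X: carbonyl C bonded to C and halogen → acyl halide.
  CH(OCH3): pendant –OCH3: C–O–C with sp³ C, no adjacent C=O → ether.
  CH(CHO): pendant –CHO: carbonyl C bonded to C and H → aldehyde.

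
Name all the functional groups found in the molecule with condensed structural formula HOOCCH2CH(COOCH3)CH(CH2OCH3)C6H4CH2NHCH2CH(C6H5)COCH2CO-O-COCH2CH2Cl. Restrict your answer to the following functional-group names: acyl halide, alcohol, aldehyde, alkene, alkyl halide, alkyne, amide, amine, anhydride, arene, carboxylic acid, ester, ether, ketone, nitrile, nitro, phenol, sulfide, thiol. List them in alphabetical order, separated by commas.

Reading the structure from left to right:
  HOOC: –COOH: carbonyl C bonded to –OH and C → carboxylic acid (the –OH is not a separate alcohol).
  CH(COOCH3): pendant –COOCH3: carbonyl C bonded to C and –OCH3 → ester.
  CH(CH2OCH3): pendant –CH2OCH3: C–O–C linkage → ether.
  C6H4: para-disubstituted benzene ring → arene.
  CH2NHCH2: C–N–C with sp³ carbons and no adjacent C=O → amine (secondary).
  CH(C6H5): pendant –C6H5: benzene ring → arene.
  CO: –C(=O)– with carbon on both sides → ketone.
  CH2CO-O-COCH2: two acyl groups sharing one oxygen, –C(=O)–O–C(=O)– → anhydride.
  CH2Cl: halogen on an sp³ carbon → alkyl halide.

alkyl halide, amine, anhydride, arene, carboxylic acid, ester, ether, ketone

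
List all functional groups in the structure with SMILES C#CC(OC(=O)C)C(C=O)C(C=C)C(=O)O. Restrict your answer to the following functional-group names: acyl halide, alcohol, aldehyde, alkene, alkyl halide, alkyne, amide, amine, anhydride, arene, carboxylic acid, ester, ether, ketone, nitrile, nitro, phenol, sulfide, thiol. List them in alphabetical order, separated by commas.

aldehyde, alkene, alkyne, carboxylic acid, ester

C≡C triple bond → alkyne.
pendant –OC(=O)CH3: an acyloxy group → ester.
pendant –CHO: carbonyl C bonded to C and H → aldehyde.
pendant –CH=CH2: C=C double bond → alkene.
–COOH: carbonyl C bonded to –OH and C → carboxylic acid (the –OH is not a separate alcohol).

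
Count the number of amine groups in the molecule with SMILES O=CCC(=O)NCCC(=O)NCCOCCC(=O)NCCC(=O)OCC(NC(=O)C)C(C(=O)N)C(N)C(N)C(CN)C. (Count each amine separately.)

Taking each segment in turn:
  OHC: terminal –CHO: carbonyl C bonded to H and C → aldehyde.
  CH2CONHCH2: –C(=O)–N– linkage → amide (the N is not an amine).
  CH2CONHCH2: –C(=O)–N– linkage → amide (the N is not an amine).
  CH2OCH2: C–O–C with sp³ carbons on both sides and no adjacent C=O → ether.
  CH2CONHCH2: –C(=O)–N– linkage → amide (the N is not an amine).
  CH2COOCH2: –C(=O)–O–C with C on the carbonyl side → ester.
  CH(NHCOCH3): pendant –NHC(=O)CH3: N bonded to a carbonyl → amide (not amine).
  CH(CONH2): pendant –CONH2: carbonyl C bonded to C and N → amide.
  CH(NH2): –NH2 on an sp³ carbon with no adjacent C=O → amine.
  CH(NH2): –NH2 on an sp³ carbon with no adjacent C=O → amine.
  CH(CH2NH2): pendant –CH2NH2: N on sp³ C, no adjacent C=O → amine.
Amine appears at: CH(NH2), CH(NH2), CH(CH2NH2) → 3.

3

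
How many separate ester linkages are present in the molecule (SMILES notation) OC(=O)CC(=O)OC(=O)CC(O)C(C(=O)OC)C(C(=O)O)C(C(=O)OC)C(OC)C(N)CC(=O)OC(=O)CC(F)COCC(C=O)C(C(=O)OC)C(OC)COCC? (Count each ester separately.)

–COOH: carbonyl C bonded to –OH and C → carboxylic acid (the –OH is not a separate alcohol).
two acyl groups sharing one oxygen, –C(=O)–O–C(=O)– → anhydride.
–OH on an sp³ carbon → alcohol (secondary).
pendant –COOCH3: carbonyl C bonded to C and –OCH3 → ester.
pendant –COOH: carbonyl C bonded to C and –OH → carboxylic acid.
pendant –COOCH3: carbonyl C bonded to C and –OCH3 → ester.
pendant –OCH3: C–O–C with sp³ C, no adjacent C=O → ether.
–NH2 on an sp³ carbon with no adjacent C=O → amine.
two acyl groups sharing one oxygen, –C(=O)–O–C(=O)– → anhydride.
halogen on an sp³ carbon → alkyl halide.
C–O–C with sp³ carbons on both sides and no adjacent C=O → ether.
pendant –CHO: carbonyl C bonded to C and H → aldehyde.
pendant –COOCH3: carbonyl C bonded to C and –OCH3 → ester.
pendant –OCH3: C–O–C with sp³ C, no adjacent C=O → ether.
C–O–C with sp³ carbons on both sides and no adjacent C=O → ether.
Ester appears at: CH(COOCH3), CH(COOCH3), CH(COOCH3) → 3.

3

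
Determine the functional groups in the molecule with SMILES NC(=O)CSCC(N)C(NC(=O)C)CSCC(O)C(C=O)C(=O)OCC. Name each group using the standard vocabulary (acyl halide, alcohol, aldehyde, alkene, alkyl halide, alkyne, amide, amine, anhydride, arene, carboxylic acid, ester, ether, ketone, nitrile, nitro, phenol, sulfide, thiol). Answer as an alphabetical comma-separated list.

–C(=O)NH2: carbonyl C bonded to C and to N → amide (the N is not a separate amine).
C–S–C linkage → sulfide (thioether).
–NH2 on an sp³ carbon with no adjacent C=O → amine.
pendant –NHC(=O)CH3: N bonded to a carbonyl → amide (not amine).
C–S–C linkage → sulfide (thioether).
–OH on an sp³ carbon → alcohol (secondary).
pendant –CHO: carbonyl C bonded to C and H → aldehyde.
–C(=O)OCH2CH3: carbonyl C bonded to C and to –OEt → ester.

alcohol, aldehyde, amide, amine, ester, sulfide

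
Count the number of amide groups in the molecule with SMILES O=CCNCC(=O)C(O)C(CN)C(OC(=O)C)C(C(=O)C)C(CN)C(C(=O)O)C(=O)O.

Working along the chain:
  OHC: terminal –CHO: carbonyl C bonded to H and C → aldehyde.
  CH2NHCH2: C–N–C with sp³ carbons and no adjacent C=O → amine (secondary).
  CO: –C(=O)– with carbon on both sides → ketone.
  CH(OH): –OH on an sp³ carbon → alcohol (secondary).
  CH(CH2NH2): pendant –CH2NH2: N on sp³ C, no adjacent C=O → amine.
  CH(OCOCH3): pendant –OC(=O)CH3: an acyloxy group → ester.
  CH(COCH3): pendant –COCH3: carbonyl C bonded to two carbons → ketone.
  CH(CH2NH2): pendant –CH2NH2: N on sp³ C, no adjacent C=O → amine.
  CH(COOH): pendant –COOH: carbonyl C bonded to C and –OH → carboxylic acid.
  COOH: –COOH: carbonyl C bonded to –OH and C → carboxylic acid (the –OH is not a separate alcohol).
No segment is a amide: CH2NHCH2 is amine, not amide; CH(CH2NH2) is amine, not amide; CH(CH2NH2) is amine, not amide. → 0.

0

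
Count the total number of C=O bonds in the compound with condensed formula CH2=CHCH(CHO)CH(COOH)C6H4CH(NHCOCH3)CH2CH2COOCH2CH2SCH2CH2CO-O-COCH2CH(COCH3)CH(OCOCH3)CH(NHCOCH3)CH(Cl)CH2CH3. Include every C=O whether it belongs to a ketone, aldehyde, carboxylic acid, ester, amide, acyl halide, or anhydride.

9

CH(CHO): aldehyde, 1 C=O (running total 1).
CH(COOH): carboxylic acid, 1 C=O (running total 2).
CH(NHCOCH3): amide, 1 C=O (running total 3).
CH2COOCH2: ester, 1 C=O (running total 4).
CH2CO-O-COCH2: anhydride, 2 C=O (running total 6).
CH(COCH3): ketone, 1 C=O (running total 7).
CH(OCOCH3): ester, 1 C=O (running total 8).
CH(NHCOCH3): amide, 1 C=O (running total 9).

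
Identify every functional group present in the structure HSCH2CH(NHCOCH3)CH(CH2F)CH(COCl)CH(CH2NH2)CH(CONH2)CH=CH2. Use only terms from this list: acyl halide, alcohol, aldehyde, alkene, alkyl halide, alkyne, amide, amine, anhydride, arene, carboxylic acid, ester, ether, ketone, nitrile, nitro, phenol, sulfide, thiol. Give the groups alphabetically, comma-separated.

Taking each segment in turn:
  HSCH2: –SH on an sp³ carbon → thiol.
  CH(NHCOCH3): pendant –NHC(=O)CH3: N bonded to a carbonyl → amide (not amine).
  CH(CH2F): pendant –CH2X: halogen on sp³ carbon → alkyl halide.
  CH(COCl): pendant –C(=O)X: carbonyl C bonded to C and halogen → acyl halide.
  CH(CH2NH2): pendant –CH2NH2: N on sp³ C, no adjacent C=O → amine.
  CH(CONH2): pendant –CONH2: carbonyl C bonded to C and N → amide.
  CH=CH2: C=C double bond → alkene.

acyl halide, alkene, alkyl halide, amide, amine, thiol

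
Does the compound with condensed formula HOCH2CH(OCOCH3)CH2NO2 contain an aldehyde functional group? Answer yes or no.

Working along the chain:
  HOCH2: HO– on an sp³ carbon → alcohol.
  CH(OCOCH3): pendant –OC(=O)CH3: an acyloxy group → ester.
  CH2NO2: –NO2 on carbon → nitro group.
The groups actually present are: alcohol, ester, nitro.

no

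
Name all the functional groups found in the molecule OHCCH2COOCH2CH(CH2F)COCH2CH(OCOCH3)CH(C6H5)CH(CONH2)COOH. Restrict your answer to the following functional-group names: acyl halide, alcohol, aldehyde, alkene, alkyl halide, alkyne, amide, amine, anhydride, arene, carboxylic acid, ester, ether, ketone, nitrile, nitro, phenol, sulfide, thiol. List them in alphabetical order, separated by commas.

aldehyde, alkyl halide, amide, arene, carboxylic acid, ester, ketone

Taking each segment in turn:
  OHC: terminal –CHO: carbonyl C bonded to H and C → aldehyde.
  CH2COOCH2: –C(=O)–O–C with C on the carbonyl side → ester.
  CH(CH2F): pendant –CH2X: halogen on sp³ carbon → alkyl halide.
  CO: –C(=O)– with carbon on both sides → ketone.
  CH(OCOCH3): pendant –OC(=O)CH3: an acyloxy group → ester.
  CH(C6H5): pendant –C6H5: benzene ring → arene.
  CH(CONH2): pendant –CONH2: carbonyl C bonded to C and N → amide.
  COOH: –COOH: carbonyl C bonded to –OH and C → carboxylic acid (the –OH is not a separate alcohol).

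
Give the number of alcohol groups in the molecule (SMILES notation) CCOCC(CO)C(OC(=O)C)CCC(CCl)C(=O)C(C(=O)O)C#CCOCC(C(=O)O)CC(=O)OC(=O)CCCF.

Working along the chain:
  CH2OCH2: C–O–C with sp³ carbons on both sides and no adjacent C=O → ether.
  CH(CH2OH): pendant –CH2OH on an sp³ backbone C → alcohol.
  CH(OCOCH3): pendant –OC(=O)CH3: an acyloxy group → ester.
  CH(CH2Cl): pendant –CH2X: halogen on sp³ carbon → alkyl halide.
  CO: –C(=O)– with carbon on both sides → ketone.
  CH(COOH): pendant –COOH: carbonyl C bonded to C and –OH → carboxylic acid.
  C≡C: C≡C triple bond → alkyne.
  CH2OCH2: C–O–C with sp³ carbons on both sides and no adjacent C=O → ether.
  CH(COOH): pendant –COOH: carbonyl C bonded to C and –OH → carboxylic acid.
  CH2CO-O-COCH2: two acyl groups sharing one oxygen, –C(=O)–O–C(=O)– → anhydride.
  CH2F: halogen on an sp³ carbon → alkyl halide.
Alcohol appears at: CH(CH2OH) → 1.

1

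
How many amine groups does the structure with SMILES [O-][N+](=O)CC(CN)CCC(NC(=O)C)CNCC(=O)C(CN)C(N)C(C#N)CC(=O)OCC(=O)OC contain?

Taking each segment in turn:
  O2NCH2: –NO2 on carbon → nitro group.
  CH(CH2NH2): pendant –CH2NH2: N on sp³ C, no adjacent C=O → amine.
  CH(NHCOCH3): pendant –NHC(=O)CH3: N bonded to a carbonyl → amide (not amine).
  CH2NHCH2: C–N–C with sp³ carbons and no adjacent C=O → amine (secondary).
  CO: –C(=O)– with carbon on both sides → ketone.
  CH(CH2NH2): pendant –CH2NH2: N on sp³ C, no adjacent C=O → amine.
  CH(NH2): –NH2 on an sp³ carbon with no adjacent C=O → amine.
  CH(CN): pendant –C≡N: nitrile.
  CH2COOCH2: –C(=O)–O–C with C on the carbonyl side → ester.
  COOCH3: –C(=O)OCH3: carbonyl C bonded to C and to –OCH3 → ester (not ketone + ether).
Amine appears at: CH(CH2NH2), CH2NHCH2, CH(CH2NH2), CH(NH2) → 4.

4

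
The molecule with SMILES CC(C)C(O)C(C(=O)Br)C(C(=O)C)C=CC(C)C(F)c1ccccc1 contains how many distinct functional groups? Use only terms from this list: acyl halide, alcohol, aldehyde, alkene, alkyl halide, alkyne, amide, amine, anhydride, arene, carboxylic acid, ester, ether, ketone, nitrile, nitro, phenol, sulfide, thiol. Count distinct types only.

6

–OH on an sp³ carbon → alcohol (secondary).
pendant –C(=O)X: carbonyl C bonded to C and halogen → acyl halide.
pendant –COCH3: carbonyl C bonded to two carbons → ketone.
C=C double bond → alkene.
halogen on an sp³ carbon → alkyl halide.
–C6H5 phenyl ring → arene.
Distinct types present: acyl halide, alcohol, alkene, alkyl halide, arene, ketone.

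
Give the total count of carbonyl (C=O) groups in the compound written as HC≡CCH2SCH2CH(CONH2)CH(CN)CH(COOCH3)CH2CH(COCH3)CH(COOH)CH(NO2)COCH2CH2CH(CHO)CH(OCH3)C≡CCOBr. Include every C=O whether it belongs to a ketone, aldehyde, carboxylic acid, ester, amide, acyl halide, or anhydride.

7

CH(CONH2): amide, 1 C=O (running total 1).
CH(COOCH3): ester, 1 C=O (running total 2).
CH(COCH3): ketone, 1 C=O (running total 3).
CH(COOH): carboxylic acid, 1 C=O (running total 4).
CO: ketone, 1 C=O (running total 5).
CH(CHO): aldehyde, 1 C=O (running total 6).
COBr: acyl halide, 1 C=O (running total 7).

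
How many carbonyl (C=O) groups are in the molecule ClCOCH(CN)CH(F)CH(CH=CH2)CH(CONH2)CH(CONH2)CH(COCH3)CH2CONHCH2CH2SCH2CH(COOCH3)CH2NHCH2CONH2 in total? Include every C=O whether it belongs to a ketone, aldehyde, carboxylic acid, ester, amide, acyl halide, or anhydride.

7

ClCO: acyl halide, 1 C=O (running total 1).
CH(CONH2): amide, 1 C=O (running total 2).
CH(CONH2): amide, 1 C=O (running total 3).
CH(COCH3): ketone, 1 C=O (running total 4).
CH2CONHCH2: amide, 1 C=O (running total 5).
CH(COOCH3): ester, 1 C=O (running total 6).
CONH2: amide, 1 C=O (running total 7).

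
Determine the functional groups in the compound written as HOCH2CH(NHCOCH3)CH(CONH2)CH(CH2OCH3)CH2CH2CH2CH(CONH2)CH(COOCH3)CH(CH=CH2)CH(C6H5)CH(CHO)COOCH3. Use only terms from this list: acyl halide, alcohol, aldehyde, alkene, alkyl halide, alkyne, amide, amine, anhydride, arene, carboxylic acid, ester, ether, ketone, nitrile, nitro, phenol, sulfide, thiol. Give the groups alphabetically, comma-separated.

alcohol, aldehyde, alkene, amide, arene, ester, ether

Working along the chain:
  HOCH2: HO– on an sp³ carbon → alcohol.
  CH(NHCOCH3): pendant –NHC(=O)CH3: N bonded to a carbonyl → amide (not amine).
  CH(CONH2): pendant –CONH2: carbonyl C bonded to C and N → amide.
  CH(CH2OCH3): pendant –CH2OCH3: C–O–C linkage → ether.
  CH(CONH2): pendant –CONH2: carbonyl C bonded to C and N → amide.
  CH(COOCH3): pendant –COOCH3: carbonyl C bonded to C and –OCH3 → ester.
  CH(CH=CH2): pendant –CH=CH2: C=C double bond → alkene.
  CH(C6H5): pendant –C6H5: benzene ring → arene.
  CH(CHO): pendant –CHO: carbonyl C bonded to C and H → aldehyde.
  COOCH3: –C(=O)OCH3: carbonyl C bonded to C and to –OCH3 → ester (not ketone + ether).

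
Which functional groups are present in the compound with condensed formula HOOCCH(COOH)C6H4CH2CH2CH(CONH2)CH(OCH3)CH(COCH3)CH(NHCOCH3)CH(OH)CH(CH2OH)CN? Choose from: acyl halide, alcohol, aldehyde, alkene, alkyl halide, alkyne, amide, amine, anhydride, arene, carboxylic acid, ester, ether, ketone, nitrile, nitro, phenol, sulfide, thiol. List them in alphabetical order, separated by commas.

alcohol, amide, arene, carboxylic acid, ether, ketone, nitrile

–COOH: carbonyl C bonded to –OH and C → carboxylic acid (the –OH is not a separate alcohol).
pendant –COOH: carbonyl C bonded to C and –OH → carboxylic acid.
para-disubstituted benzene ring → arene.
pendant –CONH2: carbonyl C bonded to C and N → amide.
pendant –OCH3: C–O–C with sp³ C, no adjacent C=O → ether.
pendant –COCH3: carbonyl C bonded to two carbons → ketone.
pendant –NHC(=O)CH3: N bonded to a carbonyl → amide (not amine).
–OH on an sp³ carbon → alcohol (secondary).
pendant –CH2OH on an sp³ backbone C → alcohol.
–C≡N: carbon triple-bonded to nitrogen → nitrile.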